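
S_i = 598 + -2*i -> [598, 596, 594, 592, 590]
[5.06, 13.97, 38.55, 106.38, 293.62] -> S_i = 5.06*2.76^i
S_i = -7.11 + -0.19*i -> [-7.11, -7.3, -7.49, -7.68, -7.87]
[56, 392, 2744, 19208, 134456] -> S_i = 56*7^i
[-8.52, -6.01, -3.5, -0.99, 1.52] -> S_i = -8.52 + 2.51*i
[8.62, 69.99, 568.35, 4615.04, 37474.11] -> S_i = 8.62*8.12^i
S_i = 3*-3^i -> [3, -9, 27, -81, 243]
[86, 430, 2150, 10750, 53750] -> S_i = 86*5^i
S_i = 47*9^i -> [47, 423, 3807, 34263, 308367]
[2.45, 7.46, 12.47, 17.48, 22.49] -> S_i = 2.45 + 5.01*i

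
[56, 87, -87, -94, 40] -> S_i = Random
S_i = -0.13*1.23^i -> [-0.13, -0.16, -0.2, -0.24, -0.3]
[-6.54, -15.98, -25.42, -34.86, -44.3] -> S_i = -6.54 + -9.44*i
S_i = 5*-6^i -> [5, -30, 180, -1080, 6480]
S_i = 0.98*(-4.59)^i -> [0.98, -4.5, 20.65, -94.77, 434.99]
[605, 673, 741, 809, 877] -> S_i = 605 + 68*i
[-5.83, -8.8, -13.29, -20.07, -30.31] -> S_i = -5.83*1.51^i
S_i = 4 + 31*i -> [4, 35, 66, 97, 128]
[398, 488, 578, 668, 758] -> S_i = 398 + 90*i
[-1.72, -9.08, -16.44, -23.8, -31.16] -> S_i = -1.72 + -7.36*i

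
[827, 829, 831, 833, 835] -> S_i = 827 + 2*i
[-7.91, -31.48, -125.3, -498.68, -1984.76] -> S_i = -7.91*3.98^i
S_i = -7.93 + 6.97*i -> [-7.93, -0.96, 6.01, 12.98, 19.95]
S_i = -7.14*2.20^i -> [-7.14, -15.71, -34.56, -76.03, -167.26]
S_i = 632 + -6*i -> [632, 626, 620, 614, 608]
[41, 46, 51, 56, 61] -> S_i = 41 + 5*i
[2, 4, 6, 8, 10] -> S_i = 2 + 2*i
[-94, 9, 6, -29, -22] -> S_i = Random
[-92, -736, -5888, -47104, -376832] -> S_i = -92*8^i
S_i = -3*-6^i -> [-3, 18, -108, 648, -3888]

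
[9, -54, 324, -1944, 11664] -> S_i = 9*-6^i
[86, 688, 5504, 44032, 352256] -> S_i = 86*8^i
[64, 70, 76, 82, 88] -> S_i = 64 + 6*i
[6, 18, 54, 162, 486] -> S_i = 6*3^i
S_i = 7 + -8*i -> [7, -1, -9, -17, -25]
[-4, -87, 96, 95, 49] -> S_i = Random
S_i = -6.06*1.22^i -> [-6.06, -7.39, -9.02, -11.0, -13.42]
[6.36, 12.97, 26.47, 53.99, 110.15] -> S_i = 6.36*2.04^i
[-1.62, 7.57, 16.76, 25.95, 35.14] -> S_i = -1.62 + 9.19*i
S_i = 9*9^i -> [9, 81, 729, 6561, 59049]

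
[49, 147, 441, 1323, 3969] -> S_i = 49*3^i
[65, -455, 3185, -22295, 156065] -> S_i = 65*-7^i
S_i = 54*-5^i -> [54, -270, 1350, -6750, 33750]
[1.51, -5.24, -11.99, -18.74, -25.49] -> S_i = 1.51 + -6.75*i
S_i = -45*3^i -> [-45, -135, -405, -1215, -3645]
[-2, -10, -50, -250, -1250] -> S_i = -2*5^i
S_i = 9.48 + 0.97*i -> [9.48, 10.45, 11.42, 12.39, 13.36]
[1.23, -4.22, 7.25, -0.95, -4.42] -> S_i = Random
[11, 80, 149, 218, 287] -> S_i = 11 + 69*i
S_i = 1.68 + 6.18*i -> [1.68, 7.86, 14.04, 20.22, 26.4]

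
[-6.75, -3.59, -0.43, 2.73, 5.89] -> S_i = -6.75 + 3.16*i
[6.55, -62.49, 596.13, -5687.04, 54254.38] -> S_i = 6.55*(-9.54)^i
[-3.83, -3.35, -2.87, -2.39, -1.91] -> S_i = -3.83 + 0.48*i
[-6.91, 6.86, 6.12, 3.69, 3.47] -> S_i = Random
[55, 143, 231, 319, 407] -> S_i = 55 + 88*i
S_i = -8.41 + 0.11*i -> [-8.41, -8.3, -8.19, -8.08, -7.97]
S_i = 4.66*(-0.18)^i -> [4.66, -0.84, 0.15, -0.03, 0.0]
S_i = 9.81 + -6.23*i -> [9.81, 3.58, -2.65, -8.88, -15.11]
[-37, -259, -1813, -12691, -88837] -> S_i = -37*7^i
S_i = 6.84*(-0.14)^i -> [6.84, -0.96, 0.13, -0.02, 0.0]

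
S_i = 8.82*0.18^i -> [8.82, 1.59, 0.29, 0.05, 0.01]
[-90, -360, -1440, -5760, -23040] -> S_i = -90*4^i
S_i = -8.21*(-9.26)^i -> [-8.21, 76.02, -703.99, 6518.93, -60365.26]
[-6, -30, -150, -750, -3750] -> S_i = -6*5^i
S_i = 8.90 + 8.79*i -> [8.9, 17.69, 26.48, 35.27, 44.06]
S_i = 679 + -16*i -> [679, 663, 647, 631, 615]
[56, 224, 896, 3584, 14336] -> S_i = 56*4^i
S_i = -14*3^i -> [-14, -42, -126, -378, -1134]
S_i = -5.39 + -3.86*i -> [-5.39, -9.25, -13.11, -16.97, -20.83]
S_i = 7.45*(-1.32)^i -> [7.45, -9.83, 12.98, -17.13, 22.62]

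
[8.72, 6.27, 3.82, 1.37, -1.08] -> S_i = 8.72 + -2.45*i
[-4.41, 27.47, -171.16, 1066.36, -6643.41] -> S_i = -4.41*(-6.23)^i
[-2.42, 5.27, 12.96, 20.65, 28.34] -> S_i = -2.42 + 7.69*i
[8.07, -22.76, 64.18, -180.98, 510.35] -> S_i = 8.07*(-2.82)^i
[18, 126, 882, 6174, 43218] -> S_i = 18*7^i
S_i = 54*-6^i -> [54, -324, 1944, -11664, 69984]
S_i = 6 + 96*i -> [6, 102, 198, 294, 390]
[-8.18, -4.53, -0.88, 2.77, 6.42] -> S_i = -8.18 + 3.65*i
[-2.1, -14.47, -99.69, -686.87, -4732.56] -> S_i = -2.10*6.89^i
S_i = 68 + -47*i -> [68, 21, -26, -73, -120]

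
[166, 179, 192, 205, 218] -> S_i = 166 + 13*i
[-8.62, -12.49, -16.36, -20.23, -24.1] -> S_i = -8.62 + -3.87*i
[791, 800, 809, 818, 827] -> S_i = 791 + 9*i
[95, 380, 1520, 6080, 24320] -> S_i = 95*4^i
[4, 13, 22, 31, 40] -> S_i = 4 + 9*i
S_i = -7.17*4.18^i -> [-7.17, -29.97, -125.28, -523.66, -2188.89]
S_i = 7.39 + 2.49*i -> [7.39, 9.88, 12.37, 14.86, 17.35]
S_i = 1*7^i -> [1, 7, 49, 343, 2401]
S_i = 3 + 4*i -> [3, 7, 11, 15, 19]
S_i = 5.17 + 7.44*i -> [5.17, 12.61, 20.05, 27.49, 34.93]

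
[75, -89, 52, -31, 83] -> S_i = Random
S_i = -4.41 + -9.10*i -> [-4.41, -13.51, -22.61, -31.71, -40.81]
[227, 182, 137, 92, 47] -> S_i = 227 + -45*i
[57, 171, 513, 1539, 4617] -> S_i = 57*3^i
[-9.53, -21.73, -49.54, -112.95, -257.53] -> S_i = -9.53*2.28^i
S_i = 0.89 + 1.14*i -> [0.89, 2.03, 3.17, 4.31, 5.45]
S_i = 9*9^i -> [9, 81, 729, 6561, 59049]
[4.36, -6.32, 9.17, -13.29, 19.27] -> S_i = 4.36*(-1.45)^i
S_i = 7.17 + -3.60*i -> [7.17, 3.57, -0.03, -3.63, -7.23]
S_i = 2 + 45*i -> [2, 47, 92, 137, 182]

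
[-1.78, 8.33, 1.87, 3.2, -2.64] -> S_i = Random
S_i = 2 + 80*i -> [2, 82, 162, 242, 322]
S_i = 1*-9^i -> [1, -9, 81, -729, 6561]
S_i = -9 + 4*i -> [-9, -5, -1, 3, 7]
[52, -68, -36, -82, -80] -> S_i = Random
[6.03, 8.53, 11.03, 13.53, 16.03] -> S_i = 6.03 + 2.50*i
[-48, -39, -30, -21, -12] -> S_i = -48 + 9*i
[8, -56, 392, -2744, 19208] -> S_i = 8*-7^i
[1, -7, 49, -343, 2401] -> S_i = 1*-7^i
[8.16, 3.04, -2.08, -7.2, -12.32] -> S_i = 8.16 + -5.12*i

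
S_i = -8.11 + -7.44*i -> [-8.11, -15.55, -22.99, -30.43, -37.87]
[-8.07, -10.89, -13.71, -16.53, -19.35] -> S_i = -8.07 + -2.82*i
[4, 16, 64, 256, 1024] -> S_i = 4*4^i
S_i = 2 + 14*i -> [2, 16, 30, 44, 58]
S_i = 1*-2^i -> [1, -2, 4, -8, 16]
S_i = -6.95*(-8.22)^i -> [-6.95, 57.13, -469.6, 3860.12, -31730.15]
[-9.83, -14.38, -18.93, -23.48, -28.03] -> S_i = -9.83 + -4.55*i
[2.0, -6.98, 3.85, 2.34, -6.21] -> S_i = Random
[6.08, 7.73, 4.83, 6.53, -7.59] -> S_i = Random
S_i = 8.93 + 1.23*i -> [8.93, 10.16, 11.39, 12.62, 13.85]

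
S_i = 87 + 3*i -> [87, 90, 93, 96, 99]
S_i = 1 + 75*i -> [1, 76, 151, 226, 301]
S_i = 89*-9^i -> [89, -801, 7209, -64881, 583929]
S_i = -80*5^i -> [-80, -400, -2000, -10000, -50000]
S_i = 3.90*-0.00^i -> [3.9, -0.0, 0.0, -0.0, 0.0]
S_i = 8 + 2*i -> [8, 10, 12, 14, 16]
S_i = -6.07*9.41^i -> [-6.07, -57.12, -537.49, -5057.75, -47593.45]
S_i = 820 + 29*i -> [820, 849, 878, 907, 936]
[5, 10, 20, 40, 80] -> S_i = 5*2^i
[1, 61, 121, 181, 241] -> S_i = 1 + 60*i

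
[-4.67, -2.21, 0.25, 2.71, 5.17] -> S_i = -4.67 + 2.46*i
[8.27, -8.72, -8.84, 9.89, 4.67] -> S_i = Random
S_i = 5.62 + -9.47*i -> [5.62, -3.85, -13.32, -22.79, -32.26]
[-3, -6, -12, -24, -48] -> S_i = -3*2^i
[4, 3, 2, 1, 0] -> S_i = 4 + -1*i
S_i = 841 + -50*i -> [841, 791, 741, 691, 641]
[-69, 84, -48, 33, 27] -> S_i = Random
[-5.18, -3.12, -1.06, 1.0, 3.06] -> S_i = -5.18 + 2.06*i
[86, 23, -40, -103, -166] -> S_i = 86 + -63*i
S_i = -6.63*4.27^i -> [-6.63, -28.31, -120.88, -516.18, -2204.07]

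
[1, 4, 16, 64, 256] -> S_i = 1*4^i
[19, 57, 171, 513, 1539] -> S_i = 19*3^i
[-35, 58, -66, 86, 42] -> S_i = Random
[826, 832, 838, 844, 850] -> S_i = 826 + 6*i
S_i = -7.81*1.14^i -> [-7.81, -8.9, -10.15, -11.57, -13.19]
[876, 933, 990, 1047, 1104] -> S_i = 876 + 57*i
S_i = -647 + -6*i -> [-647, -653, -659, -665, -671]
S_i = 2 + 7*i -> [2, 9, 16, 23, 30]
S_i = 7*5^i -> [7, 35, 175, 875, 4375]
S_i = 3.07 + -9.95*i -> [3.07, -6.88, -16.83, -26.78, -36.73]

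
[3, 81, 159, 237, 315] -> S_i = 3 + 78*i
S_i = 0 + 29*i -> [0, 29, 58, 87, 116]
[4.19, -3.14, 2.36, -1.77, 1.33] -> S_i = 4.19*(-0.75)^i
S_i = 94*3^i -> [94, 282, 846, 2538, 7614]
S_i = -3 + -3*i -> [-3, -6, -9, -12, -15]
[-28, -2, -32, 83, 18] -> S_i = Random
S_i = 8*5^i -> [8, 40, 200, 1000, 5000]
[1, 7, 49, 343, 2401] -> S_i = 1*7^i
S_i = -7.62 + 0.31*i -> [-7.62, -7.31, -7.0, -6.69, -6.38]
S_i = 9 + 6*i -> [9, 15, 21, 27, 33]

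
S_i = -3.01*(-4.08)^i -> [-3.01, 12.28, -50.11, 204.43, -834.08]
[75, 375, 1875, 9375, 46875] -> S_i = 75*5^i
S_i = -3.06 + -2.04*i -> [-3.06, -5.1, -7.14, -9.18, -11.22]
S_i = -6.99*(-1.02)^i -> [-6.99, 7.13, -7.27, 7.42, -7.57]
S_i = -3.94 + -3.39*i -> [-3.94, -7.33, -10.72, -14.11, -17.5]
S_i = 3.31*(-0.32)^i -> [3.31, -1.06, 0.34, -0.11, 0.03]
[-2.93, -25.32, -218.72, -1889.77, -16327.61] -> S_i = -2.93*8.64^i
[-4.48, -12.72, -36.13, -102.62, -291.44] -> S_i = -4.48*2.84^i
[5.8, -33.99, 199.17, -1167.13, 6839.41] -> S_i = 5.80*(-5.86)^i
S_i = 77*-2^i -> [77, -154, 308, -616, 1232]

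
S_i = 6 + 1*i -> [6, 7, 8, 9, 10]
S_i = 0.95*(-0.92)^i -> [0.95, -0.87, 0.8, -0.74, 0.68]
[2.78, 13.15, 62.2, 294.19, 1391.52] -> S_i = 2.78*4.73^i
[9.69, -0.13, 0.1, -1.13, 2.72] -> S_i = Random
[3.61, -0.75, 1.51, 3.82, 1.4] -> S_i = Random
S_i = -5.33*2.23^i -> [-5.33, -11.89, -26.51, -59.11, -131.81]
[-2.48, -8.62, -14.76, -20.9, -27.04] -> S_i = -2.48 + -6.14*i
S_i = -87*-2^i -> [-87, 174, -348, 696, -1392]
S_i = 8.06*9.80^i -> [8.06, 78.99, 774.08, 7586.01, 74342.87]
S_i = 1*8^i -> [1, 8, 64, 512, 4096]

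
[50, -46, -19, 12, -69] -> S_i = Random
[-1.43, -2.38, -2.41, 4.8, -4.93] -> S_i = Random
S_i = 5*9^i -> [5, 45, 405, 3645, 32805]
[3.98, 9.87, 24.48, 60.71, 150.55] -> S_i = 3.98*2.48^i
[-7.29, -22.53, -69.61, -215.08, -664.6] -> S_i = -7.29*3.09^i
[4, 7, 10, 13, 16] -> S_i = 4 + 3*i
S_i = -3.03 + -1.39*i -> [-3.03, -4.42, -5.81, -7.2, -8.59]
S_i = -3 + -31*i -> [-3, -34, -65, -96, -127]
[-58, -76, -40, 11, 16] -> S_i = Random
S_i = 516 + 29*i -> [516, 545, 574, 603, 632]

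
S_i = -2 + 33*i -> [-2, 31, 64, 97, 130]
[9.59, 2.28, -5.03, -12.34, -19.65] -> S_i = 9.59 + -7.31*i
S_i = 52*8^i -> [52, 416, 3328, 26624, 212992]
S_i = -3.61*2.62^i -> [-3.61, -9.46, -24.78, -64.92, -170.1]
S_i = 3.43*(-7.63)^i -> [3.43, -26.17, 199.68, -1523.59, 11624.98]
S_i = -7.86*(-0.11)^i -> [-7.86, 0.86, -0.1, 0.01, -0.0]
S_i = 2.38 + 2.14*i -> [2.38, 4.52, 6.66, 8.8, 10.94]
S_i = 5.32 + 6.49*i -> [5.32, 11.81, 18.3, 24.79, 31.28]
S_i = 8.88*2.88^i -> [8.88, 25.57, 73.65, 212.12, 610.92]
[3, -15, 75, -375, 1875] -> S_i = 3*-5^i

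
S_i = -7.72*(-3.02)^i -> [-7.72, 23.31, -70.41, 212.64, -642.16]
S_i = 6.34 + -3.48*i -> [6.34, 2.86, -0.62, -4.1, -7.58]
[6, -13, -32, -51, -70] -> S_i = 6 + -19*i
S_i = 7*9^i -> [7, 63, 567, 5103, 45927]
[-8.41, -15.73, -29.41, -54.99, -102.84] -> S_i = -8.41*1.87^i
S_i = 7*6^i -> [7, 42, 252, 1512, 9072]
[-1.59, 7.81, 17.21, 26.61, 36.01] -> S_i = -1.59 + 9.40*i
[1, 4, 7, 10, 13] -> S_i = 1 + 3*i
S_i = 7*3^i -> [7, 21, 63, 189, 567]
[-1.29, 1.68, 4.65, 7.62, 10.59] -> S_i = -1.29 + 2.97*i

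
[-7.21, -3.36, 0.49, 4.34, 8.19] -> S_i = -7.21 + 3.85*i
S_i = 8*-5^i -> [8, -40, 200, -1000, 5000]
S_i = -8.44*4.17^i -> [-8.44, -35.19, -146.76, -612.0, -2552.04]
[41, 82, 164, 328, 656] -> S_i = 41*2^i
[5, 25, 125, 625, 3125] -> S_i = 5*5^i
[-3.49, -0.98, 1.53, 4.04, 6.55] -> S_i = -3.49 + 2.51*i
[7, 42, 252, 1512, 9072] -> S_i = 7*6^i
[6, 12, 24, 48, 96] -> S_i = 6*2^i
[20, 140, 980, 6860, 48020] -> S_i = 20*7^i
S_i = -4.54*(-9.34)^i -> [-4.54, 42.4, -396.05, 3699.1, -34549.63]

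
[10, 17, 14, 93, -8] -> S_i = Random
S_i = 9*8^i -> [9, 72, 576, 4608, 36864]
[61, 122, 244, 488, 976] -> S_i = 61*2^i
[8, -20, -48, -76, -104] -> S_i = 8 + -28*i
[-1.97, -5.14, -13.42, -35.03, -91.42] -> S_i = -1.97*2.61^i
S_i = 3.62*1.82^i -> [3.62, 6.59, 11.99, 21.82, 39.72]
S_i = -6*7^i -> [-6, -42, -294, -2058, -14406]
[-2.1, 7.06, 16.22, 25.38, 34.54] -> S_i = -2.10 + 9.16*i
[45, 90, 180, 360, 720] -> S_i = 45*2^i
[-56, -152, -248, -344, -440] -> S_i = -56 + -96*i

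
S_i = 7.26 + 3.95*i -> [7.26, 11.21, 15.16, 19.11, 23.06]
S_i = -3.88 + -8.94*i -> [-3.88, -12.82, -21.76, -30.7, -39.64]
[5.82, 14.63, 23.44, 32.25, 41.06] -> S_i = 5.82 + 8.81*i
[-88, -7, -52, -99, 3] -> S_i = Random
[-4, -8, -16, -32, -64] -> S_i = -4*2^i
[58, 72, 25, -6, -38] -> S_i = Random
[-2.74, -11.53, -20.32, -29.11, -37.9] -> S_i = -2.74 + -8.79*i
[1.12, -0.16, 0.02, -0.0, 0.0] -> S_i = 1.12*(-0.14)^i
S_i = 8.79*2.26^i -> [8.79, 19.87, 44.9, 101.46, 229.31]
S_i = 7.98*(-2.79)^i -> [7.98, -22.26, 62.12, -173.31, 483.53]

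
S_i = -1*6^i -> [-1, -6, -36, -216, -1296]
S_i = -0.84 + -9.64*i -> [-0.84, -10.48, -20.12, -29.76, -39.4]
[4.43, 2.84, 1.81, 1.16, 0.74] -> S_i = 4.43*0.64^i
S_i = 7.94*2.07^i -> [7.94, 16.44, 34.02, 70.43, 145.78]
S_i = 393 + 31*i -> [393, 424, 455, 486, 517]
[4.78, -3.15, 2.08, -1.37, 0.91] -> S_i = 4.78*(-0.66)^i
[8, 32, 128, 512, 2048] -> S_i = 8*4^i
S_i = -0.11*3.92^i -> [-0.11, -0.43, -1.69, -6.63, -25.97]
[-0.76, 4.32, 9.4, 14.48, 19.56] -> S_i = -0.76 + 5.08*i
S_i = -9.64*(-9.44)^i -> [-9.64, 91.0, -859.06, 8109.48, -76553.49]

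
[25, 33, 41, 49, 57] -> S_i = 25 + 8*i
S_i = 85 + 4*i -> [85, 89, 93, 97, 101]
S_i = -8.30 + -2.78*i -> [-8.3, -11.08, -13.86, -16.64, -19.42]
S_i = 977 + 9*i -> [977, 986, 995, 1004, 1013]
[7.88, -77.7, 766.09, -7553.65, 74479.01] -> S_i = 7.88*(-9.86)^i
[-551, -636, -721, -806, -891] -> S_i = -551 + -85*i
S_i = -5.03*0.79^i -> [-5.03, -3.97, -3.14, -2.48, -1.96]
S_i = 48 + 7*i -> [48, 55, 62, 69, 76]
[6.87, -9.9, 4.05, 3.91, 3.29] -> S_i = Random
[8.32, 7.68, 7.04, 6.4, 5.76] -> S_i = 8.32 + -0.64*i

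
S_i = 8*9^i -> [8, 72, 648, 5832, 52488]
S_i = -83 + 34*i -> [-83, -49, -15, 19, 53]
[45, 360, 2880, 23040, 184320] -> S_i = 45*8^i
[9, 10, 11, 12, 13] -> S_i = 9 + 1*i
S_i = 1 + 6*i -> [1, 7, 13, 19, 25]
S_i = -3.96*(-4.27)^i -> [-3.96, 16.91, -72.2, 308.3, -1316.46]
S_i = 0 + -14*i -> [0, -14, -28, -42, -56]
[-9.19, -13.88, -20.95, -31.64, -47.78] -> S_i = -9.19*1.51^i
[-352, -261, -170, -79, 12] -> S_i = -352 + 91*i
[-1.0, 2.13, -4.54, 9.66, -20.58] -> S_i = -1.00*(-2.13)^i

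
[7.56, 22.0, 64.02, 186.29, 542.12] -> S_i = 7.56*2.91^i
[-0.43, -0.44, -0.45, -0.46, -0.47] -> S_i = -0.43*1.02^i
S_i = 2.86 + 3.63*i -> [2.86, 6.49, 10.12, 13.75, 17.38]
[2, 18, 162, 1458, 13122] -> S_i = 2*9^i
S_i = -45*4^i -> [-45, -180, -720, -2880, -11520]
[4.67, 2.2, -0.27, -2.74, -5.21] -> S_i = 4.67 + -2.47*i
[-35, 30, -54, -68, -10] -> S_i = Random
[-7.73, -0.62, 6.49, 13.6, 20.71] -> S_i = -7.73 + 7.11*i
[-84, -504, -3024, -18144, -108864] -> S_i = -84*6^i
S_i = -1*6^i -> [-1, -6, -36, -216, -1296]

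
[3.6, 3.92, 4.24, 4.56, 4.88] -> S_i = 3.60 + 0.32*i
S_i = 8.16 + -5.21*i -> [8.16, 2.95, -2.26, -7.47, -12.68]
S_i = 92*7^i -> [92, 644, 4508, 31556, 220892]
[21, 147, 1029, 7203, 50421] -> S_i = 21*7^i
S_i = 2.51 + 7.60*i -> [2.51, 10.11, 17.71, 25.31, 32.91]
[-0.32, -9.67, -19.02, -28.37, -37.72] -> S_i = -0.32 + -9.35*i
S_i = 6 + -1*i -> [6, 5, 4, 3, 2]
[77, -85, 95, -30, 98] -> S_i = Random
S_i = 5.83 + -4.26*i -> [5.83, 1.57, -2.69, -6.95, -11.21]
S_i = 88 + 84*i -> [88, 172, 256, 340, 424]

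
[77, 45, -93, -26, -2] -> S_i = Random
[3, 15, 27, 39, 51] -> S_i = 3 + 12*i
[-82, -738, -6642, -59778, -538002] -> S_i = -82*9^i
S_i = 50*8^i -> [50, 400, 3200, 25600, 204800]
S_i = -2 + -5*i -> [-2, -7, -12, -17, -22]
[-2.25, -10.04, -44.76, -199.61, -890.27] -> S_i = -2.25*4.46^i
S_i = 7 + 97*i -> [7, 104, 201, 298, 395]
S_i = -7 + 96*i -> [-7, 89, 185, 281, 377]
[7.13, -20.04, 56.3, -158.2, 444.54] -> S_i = 7.13*(-2.81)^i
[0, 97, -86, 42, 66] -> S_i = Random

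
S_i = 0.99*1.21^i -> [0.99, 1.2, 1.45, 1.75, 2.12]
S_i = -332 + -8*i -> [-332, -340, -348, -356, -364]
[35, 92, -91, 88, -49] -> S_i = Random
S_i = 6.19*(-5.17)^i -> [6.19, -32.0, 165.45, -855.39, 4422.35]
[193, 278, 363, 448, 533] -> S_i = 193 + 85*i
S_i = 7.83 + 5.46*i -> [7.83, 13.29, 18.75, 24.21, 29.67]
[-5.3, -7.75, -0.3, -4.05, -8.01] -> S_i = Random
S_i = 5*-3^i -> [5, -15, 45, -135, 405]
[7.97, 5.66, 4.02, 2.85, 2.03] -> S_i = 7.97*0.71^i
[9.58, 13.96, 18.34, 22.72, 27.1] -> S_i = 9.58 + 4.38*i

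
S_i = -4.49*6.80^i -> [-4.49, -30.53, -207.62, -1411.8, -9600.24]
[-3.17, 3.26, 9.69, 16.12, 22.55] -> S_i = -3.17 + 6.43*i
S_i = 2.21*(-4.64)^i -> [2.21, -10.25, 47.58, -220.77, 1024.39]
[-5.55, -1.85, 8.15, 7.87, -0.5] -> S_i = Random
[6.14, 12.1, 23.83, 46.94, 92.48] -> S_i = 6.14*1.97^i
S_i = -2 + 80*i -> [-2, 78, 158, 238, 318]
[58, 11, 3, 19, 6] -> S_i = Random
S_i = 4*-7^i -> [4, -28, 196, -1372, 9604]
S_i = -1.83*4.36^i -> [-1.83, -7.98, -34.79, -151.67, -661.3]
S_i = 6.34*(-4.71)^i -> [6.34, -29.86, 140.65, -662.45, 3120.13]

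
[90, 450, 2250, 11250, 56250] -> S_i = 90*5^i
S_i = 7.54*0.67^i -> [7.54, 5.05, 3.38, 2.27, 1.52]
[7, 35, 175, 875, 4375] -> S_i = 7*5^i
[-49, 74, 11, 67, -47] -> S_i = Random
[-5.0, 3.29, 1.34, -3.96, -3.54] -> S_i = Random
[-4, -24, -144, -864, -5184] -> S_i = -4*6^i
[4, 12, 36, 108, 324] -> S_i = 4*3^i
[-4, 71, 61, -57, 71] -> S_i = Random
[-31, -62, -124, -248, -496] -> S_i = -31*2^i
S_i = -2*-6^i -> [-2, 12, -72, 432, -2592]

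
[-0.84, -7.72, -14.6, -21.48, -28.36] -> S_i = -0.84 + -6.88*i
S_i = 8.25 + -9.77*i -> [8.25, -1.52, -11.29, -21.06, -30.83]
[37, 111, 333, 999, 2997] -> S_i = 37*3^i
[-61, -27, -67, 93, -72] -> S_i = Random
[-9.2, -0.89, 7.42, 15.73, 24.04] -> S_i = -9.20 + 8.31*i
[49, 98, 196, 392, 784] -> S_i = 49*2^i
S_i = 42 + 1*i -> [42, 43, 44, 45, 46]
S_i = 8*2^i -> [8, 16, 32, 64, 128]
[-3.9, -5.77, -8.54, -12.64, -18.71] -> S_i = -3.90*1.48^i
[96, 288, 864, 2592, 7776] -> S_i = 96*3^i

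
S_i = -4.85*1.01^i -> [-4.85, -4.9, -4.95, -5.0, -5.05]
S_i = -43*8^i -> [-43, -344, -2752, -22016, -176128]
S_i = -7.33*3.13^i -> [-7.33, -22.94, -71.81, -224.77, -703.53]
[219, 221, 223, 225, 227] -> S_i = 219 + 2*i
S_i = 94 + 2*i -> [94, 96, 98, 100, 102]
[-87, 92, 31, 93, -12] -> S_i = Random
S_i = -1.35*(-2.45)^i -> [-1.35, 3.31, -8.1, 19.85, -48.64]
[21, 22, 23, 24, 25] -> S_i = 21 + 1*i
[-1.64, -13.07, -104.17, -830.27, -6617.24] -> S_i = -1.64*7.97^i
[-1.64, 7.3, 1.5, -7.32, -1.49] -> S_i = Random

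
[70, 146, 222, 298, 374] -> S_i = 70 + 76*i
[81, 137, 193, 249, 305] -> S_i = 81 + 56*i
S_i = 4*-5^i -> [4, -20, 100, -500, 2500]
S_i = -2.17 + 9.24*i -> [-2.17, 7.07, 16.31, 25.55, 34.79]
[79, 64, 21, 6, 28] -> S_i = Random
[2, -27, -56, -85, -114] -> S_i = 2 + -29*i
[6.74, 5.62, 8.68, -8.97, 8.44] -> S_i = Random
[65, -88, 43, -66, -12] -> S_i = Random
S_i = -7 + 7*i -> [-7, 0, 7, 14, 21]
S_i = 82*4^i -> [82, 328, 1312, 5248, 20992]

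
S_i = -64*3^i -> [-64, -192, -576, -1728, -5184]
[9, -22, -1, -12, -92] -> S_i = Random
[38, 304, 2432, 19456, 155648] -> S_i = 38*8^i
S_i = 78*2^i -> [78, 156, 312, 624, 1248]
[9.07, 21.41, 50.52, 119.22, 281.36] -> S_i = 9.07*2.36^i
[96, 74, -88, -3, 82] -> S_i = Random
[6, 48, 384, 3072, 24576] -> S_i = 6*8^i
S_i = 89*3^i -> [89, 267, 801, 2403, 7209]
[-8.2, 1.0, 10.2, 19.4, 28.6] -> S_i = -8.20 + 9.20*i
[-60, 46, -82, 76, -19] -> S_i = Random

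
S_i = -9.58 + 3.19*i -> [-9.58, -6.39, -3.2, -0.01, 3.18]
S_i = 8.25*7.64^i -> [8.25, 63.03, 481.55, 3679.04, 28107.83]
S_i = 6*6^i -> [6, 36, 216, 1296, 7776]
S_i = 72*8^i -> [72, 576, 4608, 36864, 294912]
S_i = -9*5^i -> [-9, -45, -225, -1125, -5625]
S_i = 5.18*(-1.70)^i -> [5.18, -8.81, 14.97, -25.45, 43.26]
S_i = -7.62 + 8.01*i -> [-7.62, 0.39, 8.4, 16.41, 24.42]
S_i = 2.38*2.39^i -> [2.38, 5.69, 13.59, 32.49, 77.65]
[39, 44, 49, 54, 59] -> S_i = 39 + 5*i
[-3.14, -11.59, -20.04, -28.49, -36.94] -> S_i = -3.14 + -8.45*i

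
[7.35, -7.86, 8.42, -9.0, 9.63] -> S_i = 7.35*(-1.07)^i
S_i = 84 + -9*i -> [84, 75, 66, 57, 48]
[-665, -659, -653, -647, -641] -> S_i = -665 + 6*i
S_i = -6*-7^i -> [-6, 42, -294, 2058, -14406]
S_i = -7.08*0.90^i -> [-7.08, -6.37, -5.73, -5.16, -4.65]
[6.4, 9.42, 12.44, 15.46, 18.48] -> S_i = 6.40 + 3.02*i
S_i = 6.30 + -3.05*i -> [6.3, 3.25, 0.2, -2.85, -5.9]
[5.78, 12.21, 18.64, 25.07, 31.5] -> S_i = 5.78 + 6.43*i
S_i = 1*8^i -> [1, 8, 64, 512, 4096]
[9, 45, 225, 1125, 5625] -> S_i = 9*5^i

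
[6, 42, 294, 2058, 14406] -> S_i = 6*7^i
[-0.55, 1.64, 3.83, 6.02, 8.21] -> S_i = -0.55 + 2.19*i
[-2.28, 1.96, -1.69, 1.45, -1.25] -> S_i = -2.28*(-0.86)^i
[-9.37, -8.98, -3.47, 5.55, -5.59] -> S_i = Random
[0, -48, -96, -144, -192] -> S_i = 0 + -48*i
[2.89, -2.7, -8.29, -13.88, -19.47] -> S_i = 2.89 + -5.59*i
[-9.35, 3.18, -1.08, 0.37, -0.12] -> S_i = -9.35*(-0.34)^i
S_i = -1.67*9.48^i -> [-1.67, -15.83, -150.08, -1422.79, -13488.07]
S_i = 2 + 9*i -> [2, 11, 20, 29, 38]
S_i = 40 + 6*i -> [40, 46, 52, 58, 64]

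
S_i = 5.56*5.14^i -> [5.56, 28.58, 146.89, 755.03, 3880.85]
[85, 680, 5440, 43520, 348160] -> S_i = 85*8^i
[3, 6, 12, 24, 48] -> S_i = 3*2^i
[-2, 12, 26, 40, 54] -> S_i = -2 + 14*i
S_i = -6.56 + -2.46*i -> [-6.56, -9.02, -11.48, -13.94, -16.4]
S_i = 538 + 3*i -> [538, 541, 544, 547, 550]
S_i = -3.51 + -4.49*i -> [-3.51, -8.0, -12.49, -16.98, -21.47]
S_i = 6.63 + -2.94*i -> [6.63, 3.69, 0.75, -2.19, -5.13]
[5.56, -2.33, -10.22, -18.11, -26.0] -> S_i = 5.56 + -7.89*i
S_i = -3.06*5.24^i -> [-3.06, -16.03, -84.02, -440.27, -2306.99]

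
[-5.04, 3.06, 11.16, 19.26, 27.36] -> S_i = -5.04 + 8.10*i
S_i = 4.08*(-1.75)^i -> [4.08, -7.14, 12.5, -21.87, 38.27]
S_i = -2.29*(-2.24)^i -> [-2.29, 5.13, -11.49, 25.74, -57.65]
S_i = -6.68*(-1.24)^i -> [-6.68, 8.28, -10.27, 12.74, -15.79]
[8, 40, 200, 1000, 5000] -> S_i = 8*5^i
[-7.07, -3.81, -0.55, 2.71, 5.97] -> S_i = -7.07 + 3.26*i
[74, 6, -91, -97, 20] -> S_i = Random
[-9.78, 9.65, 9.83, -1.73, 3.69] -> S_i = Random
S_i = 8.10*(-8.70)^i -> [8.1, -70.47, 613.09, -5333.87, 46404.71]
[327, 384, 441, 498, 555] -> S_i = 327 + 57*i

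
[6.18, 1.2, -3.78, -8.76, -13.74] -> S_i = 6.18 + -4.98*i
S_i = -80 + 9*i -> [-80, -71, -62, -53, -44]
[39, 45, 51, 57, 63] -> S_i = 39 + 6*i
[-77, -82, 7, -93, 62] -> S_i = Random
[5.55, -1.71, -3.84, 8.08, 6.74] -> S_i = Random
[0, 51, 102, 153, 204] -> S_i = 0 + 51*i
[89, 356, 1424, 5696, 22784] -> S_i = 89*4^i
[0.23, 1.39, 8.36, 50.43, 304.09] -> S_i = 0.23*6.03^i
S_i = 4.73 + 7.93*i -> [4.73, 12.66, 20.59, 28.52, 36.45]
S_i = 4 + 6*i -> [4, 10, 16, 22, 28]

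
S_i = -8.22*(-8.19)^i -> [-8.22, 67.32, -551.37, 4515.68, -36983.45]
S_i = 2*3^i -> [2, 6, 18, 54, 162]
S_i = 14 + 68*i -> [14, 82, 150, 218, 286]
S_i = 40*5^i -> [40, 200, 1000, 5000, 25000]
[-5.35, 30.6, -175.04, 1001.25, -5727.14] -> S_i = -5.35*(-5.72)^i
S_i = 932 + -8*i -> [932, 924, 916, 908, 900]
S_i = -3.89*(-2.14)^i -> [-3.89, 8.32, -17.81, 38.12, -81.58]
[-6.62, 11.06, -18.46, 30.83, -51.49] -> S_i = -6.62*(-1.67)^i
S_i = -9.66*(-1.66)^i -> [-9.66, 16.04, -26.62, 44.19, -73.35]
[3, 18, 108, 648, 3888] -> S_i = 3*6^i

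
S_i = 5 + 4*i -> [5, 9, 13, 17, 21]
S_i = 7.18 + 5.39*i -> [7.18, 12.57, 17.96, 23.35, 28.74]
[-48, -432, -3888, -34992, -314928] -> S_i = -48*9^i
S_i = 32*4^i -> [32, 128, 512, 2048, 8192]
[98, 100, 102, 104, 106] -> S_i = 98 + 2*i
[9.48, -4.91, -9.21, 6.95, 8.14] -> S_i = Random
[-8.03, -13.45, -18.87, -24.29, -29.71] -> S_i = -8.03 + -5.42*i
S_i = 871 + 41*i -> [871, 912, 953, 994, 1035]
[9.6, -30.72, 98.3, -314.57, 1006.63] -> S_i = 9.60*(-3.20)^i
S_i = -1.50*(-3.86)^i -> [-1.5, 5.79, -22.35, 86.27, -333.0]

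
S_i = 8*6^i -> [8, 48, 288, 1728, 10368]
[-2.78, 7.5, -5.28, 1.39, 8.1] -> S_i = Random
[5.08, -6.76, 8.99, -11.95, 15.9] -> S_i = 5.08*(-1.33)^i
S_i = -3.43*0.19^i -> [-3.43, -0.65, -0.12, -0.02, -0.0]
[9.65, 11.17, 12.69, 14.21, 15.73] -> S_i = 9.65 + 1.52*i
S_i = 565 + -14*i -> [565, 551, 537, 523, 509]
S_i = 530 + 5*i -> [530, 535, 540, 545, 550]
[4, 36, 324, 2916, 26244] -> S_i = 4*9^i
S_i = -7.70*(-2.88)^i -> [-7.7, 22.18, -63.87, 183.94, -529.74]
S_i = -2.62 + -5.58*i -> [-2.62, -8.2, -13.78, -19.36, -24.94]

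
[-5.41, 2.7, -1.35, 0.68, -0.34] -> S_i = -5.41*(-0.50)^i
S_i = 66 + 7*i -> [66, 73, 80, 87, 94]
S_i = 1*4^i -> [1, 4, 16, 64, 256]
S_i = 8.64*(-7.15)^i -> [8.64, -61.78, 441.7, -3158.14, 22580.73]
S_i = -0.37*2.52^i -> [-0.37, -0.93, -2.35, -5.92, -14.92]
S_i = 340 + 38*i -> [340, 378, 416, 454, 492]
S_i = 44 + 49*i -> [44, 93, 142, 191, 240]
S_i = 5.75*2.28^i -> [5.75, 13.11, 29.89, 68.15, 155.38]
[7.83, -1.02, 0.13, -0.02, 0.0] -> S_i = 7.83*(-0.13)^i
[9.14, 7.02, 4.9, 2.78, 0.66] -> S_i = 9.14 + -2.12*i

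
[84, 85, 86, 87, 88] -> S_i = 84 + 1*i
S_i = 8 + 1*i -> [8, 9, 10, 11, 12]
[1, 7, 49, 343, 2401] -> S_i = 1*7^i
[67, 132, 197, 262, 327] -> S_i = 67 + 65*i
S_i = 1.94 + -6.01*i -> [1.94, -4.07, -10.08, -16.09, -22.1]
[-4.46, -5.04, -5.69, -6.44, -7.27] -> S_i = -4.46*1.13^i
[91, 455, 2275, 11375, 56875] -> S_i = 91*5^i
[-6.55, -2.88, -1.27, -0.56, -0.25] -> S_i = -6.55*0.44^i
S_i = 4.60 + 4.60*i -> [4.6, 9.2, 13.8, 18.4, 23.0]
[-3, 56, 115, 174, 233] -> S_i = -3 + 59*i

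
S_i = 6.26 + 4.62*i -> [6.26, 10.88, 15.5, 20.12, 24.74]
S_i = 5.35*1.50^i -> [5.35, 8.02, 12.04, 18.06, 27.08]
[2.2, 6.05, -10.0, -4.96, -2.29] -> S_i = Random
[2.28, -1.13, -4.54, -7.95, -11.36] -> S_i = 2.28 + -3.41*i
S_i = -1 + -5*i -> [-1, -6, -11, -16, -21]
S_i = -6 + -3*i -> [-6, -9, -12, -15, -18]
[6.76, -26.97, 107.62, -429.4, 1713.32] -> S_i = 6.76*(-3.99)^i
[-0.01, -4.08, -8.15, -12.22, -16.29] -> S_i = -0.01 + -4.07*i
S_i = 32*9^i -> [32, 288, 2592, 23328, 209952]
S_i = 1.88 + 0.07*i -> [1.88, 1.95, 2.02, 2.09, 2.16]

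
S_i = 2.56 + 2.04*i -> [2.56, 4.6, 6.64, 8.68, 10.72]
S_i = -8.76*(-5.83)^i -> [-8.76, 51.07, -297.74, 1735.84, -10119.95]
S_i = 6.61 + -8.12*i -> [6.61, -1.51, -9.63, -17.75, -25.87]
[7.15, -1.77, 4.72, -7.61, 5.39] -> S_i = Random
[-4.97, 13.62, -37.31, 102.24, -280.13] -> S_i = -4.97*(-2.74)^i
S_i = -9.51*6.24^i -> [-9.51, -59.34, -370.3, -2310.65, -14418.46]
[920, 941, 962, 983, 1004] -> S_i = 920 + 21*i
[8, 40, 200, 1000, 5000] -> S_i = 8*5^i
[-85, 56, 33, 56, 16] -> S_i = Random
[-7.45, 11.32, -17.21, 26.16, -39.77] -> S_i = -7.45*(-1.52)^i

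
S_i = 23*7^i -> [23, 161, 1127, 7889, 55223]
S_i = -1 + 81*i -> [-1, 80, 161, 242, 323]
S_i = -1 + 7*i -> [-1, 6, 13, 20, 27]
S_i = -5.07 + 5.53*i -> [-5.07, 0.46, 5.99, 11.52, 17.05]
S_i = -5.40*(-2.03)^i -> [-5.4, 10.96, -22.25, 45.17, -91.7]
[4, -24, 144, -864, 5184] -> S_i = 4*-6^i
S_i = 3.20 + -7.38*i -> [3.2, -4.18, -11.56, -18.94, -26.32]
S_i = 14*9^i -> [14, 126, 1134, 10206, 91854]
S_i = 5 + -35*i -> [5, -30, -65, -100, -135]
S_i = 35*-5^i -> [35, -175, 875, -4375, 21875]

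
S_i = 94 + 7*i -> [94, 101, 108, 115, 122]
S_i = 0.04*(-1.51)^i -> [0.04, -0.06, 0.09, -0.14, 0.21]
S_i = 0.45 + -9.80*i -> [0.45, -9.35, -19.15, -28.95, -38.75]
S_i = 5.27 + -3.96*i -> [5.27, 1.31, -2.65, -6.61, -10.57]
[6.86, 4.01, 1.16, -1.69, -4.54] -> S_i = 6.86 + -2.85*i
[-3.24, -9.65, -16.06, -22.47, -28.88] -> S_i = -3.24 + -6.41*i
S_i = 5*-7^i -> [5, -35, 245, -1715, 12005]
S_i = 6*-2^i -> [6, -12, 24, -48, 96]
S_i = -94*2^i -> [-94, -188, -376, -752, -1504]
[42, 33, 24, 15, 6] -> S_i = 42 + -9*i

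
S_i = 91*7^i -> [91, 637, 4459, 31213, 218491]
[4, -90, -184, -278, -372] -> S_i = 4 + -94*i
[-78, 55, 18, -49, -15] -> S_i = Random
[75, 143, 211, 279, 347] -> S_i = 75 + 68*i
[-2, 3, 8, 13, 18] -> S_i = -2 + 5*i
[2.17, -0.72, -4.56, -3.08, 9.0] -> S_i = Random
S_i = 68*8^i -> [68, 544, 4352, 34816, 278528]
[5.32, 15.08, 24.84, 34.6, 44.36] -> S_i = 5.32 + 9.76*i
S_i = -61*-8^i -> [-61, 488, -3904, 31232, -249856]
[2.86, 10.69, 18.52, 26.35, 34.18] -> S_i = 2.86 + 7.83*i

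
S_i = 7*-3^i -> [7, -21, 63, -189, 567]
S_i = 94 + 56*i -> [94, 150, 206, 262, 318]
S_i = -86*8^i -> [-86, -688, -5504, -44032, -352256]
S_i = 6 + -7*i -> [6, -1, -8, -15, -22]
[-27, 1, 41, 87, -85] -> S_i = Random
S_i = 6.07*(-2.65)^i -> [6.07, -16.09, 42.63, -112.96, 299.35]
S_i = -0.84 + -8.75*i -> [-0.84, -9.59, -18.34, -27.09, -35.84]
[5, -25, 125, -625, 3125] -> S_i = 5*-5^i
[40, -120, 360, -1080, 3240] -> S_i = 40*-3^i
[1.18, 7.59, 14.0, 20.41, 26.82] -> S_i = 1.18 + 6.41*i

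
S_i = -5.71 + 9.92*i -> [-5.71, 4.21, 14.13, 24.05, 33.97]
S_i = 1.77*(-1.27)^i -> [1.77, -2.25, 2.85, -3.63, 4.6]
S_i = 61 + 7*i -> [61, 68, 75, 82, 89]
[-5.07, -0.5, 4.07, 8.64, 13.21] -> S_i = -5.07 + 4.57*i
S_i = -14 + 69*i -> [-14, 55, 124, 193, 262]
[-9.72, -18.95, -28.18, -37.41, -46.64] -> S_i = -9.72 + -9.23*i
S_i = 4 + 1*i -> [4, 5, 6, 7, 8]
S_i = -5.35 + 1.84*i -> [-5.35, -3.51, -1.67, 0.17, 2.01]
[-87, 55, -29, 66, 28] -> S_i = Random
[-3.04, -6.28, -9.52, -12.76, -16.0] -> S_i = -3.04 + -3.24*i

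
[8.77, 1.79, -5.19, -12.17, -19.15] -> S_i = 8.77 + -6.98*i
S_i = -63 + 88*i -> [-63, 25, 113, 201, 289]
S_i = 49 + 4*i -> [49, 53, 57, 61, 65]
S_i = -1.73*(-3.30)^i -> [-1.73, 5.71, -18.84, 62.17, -205.16]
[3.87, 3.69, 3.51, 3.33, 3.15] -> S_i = 3.87 + -0.18*i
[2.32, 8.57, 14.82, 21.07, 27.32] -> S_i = 2.32 + 6.25*i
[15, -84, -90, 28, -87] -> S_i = Random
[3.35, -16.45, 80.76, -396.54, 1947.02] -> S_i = 3.35*(-4.91)^i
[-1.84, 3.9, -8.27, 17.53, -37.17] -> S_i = -1.84*(-2.12)^i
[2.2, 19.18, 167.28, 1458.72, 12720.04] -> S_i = 2.20*8.72^i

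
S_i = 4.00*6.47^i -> [4.0, 25.88, 167.44, 1083.36, 7009.34]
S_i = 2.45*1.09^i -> [2.45, 2.67, 2.91, 3.17, 3.46]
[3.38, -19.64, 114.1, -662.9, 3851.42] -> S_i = 3.38*(-5.81)^i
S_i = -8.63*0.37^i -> [-8.63, -3.19, -1.18, -0.44, -0.16]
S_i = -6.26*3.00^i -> [-6.26, -18.78, -56.34, -169.02, -507.06]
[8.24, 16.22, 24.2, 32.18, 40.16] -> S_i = 8.24 + 7.98*i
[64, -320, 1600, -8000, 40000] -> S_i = 64*-5^i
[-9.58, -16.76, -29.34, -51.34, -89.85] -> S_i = -9.58*1.75^i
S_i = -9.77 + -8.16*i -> [-9.77, -17.93, -26.09, -34.25, -42.41]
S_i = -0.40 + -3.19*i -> [-0.4, -3.59, -6.78, -9.97, -13.16]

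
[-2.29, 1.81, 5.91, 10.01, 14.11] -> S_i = -2.29 + 4.10*i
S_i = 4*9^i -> [4, 36, 324, 2916, 26244]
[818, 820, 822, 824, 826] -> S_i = 818 + 2*i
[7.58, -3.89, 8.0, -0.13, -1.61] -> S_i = Random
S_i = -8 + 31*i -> [-8, 23, 54, 85, 116]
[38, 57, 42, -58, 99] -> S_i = Random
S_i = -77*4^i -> [-77, -308, -1232, -4928, -19712]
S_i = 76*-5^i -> [76, -380, 1900, -9500, 47500]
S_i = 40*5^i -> [40, 200, 1000, 5000, 25000]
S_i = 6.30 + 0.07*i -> [6.3, 6.37, 6.44, 6.51, 6.58]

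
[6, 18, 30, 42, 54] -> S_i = 6 + 12*i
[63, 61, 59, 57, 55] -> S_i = 63 + -2*i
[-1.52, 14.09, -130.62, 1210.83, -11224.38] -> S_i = -1.52*(-9.27)^i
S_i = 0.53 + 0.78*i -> [0.53, 1.31, 2.09, 2.87, 3.65]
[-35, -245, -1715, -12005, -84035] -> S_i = -35*7^i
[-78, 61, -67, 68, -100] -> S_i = Random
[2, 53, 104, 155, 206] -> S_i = 2 + 51*i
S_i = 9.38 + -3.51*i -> [9.38, 5.87, 2.36, -1.15, -4.66]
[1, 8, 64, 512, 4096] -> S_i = 1*8^i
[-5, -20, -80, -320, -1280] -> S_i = -5*4^i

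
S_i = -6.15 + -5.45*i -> [-6.15, -11.6, -17.05, -22.5, -27.95]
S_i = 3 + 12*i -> [3, 15, 27, 39, 51]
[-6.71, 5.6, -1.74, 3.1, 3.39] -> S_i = Random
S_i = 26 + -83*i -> [26, -57, -140, -223, -306]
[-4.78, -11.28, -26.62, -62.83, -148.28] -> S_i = -4.78*2.36^i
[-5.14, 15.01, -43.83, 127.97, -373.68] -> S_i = -5.14*(-2.92)^i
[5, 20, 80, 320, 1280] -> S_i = 5*4^i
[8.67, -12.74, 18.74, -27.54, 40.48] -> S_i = 8.67*(-1.47)^i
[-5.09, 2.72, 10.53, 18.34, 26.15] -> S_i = -5.09 + 7.81*i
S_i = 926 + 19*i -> [926, 945, 964, 983, 1002]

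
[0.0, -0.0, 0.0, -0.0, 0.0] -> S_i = 0.00*(-5.95)^i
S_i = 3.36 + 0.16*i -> [3.36, 3.52, 3.68, 3.84, 4.0]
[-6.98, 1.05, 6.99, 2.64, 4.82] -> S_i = Random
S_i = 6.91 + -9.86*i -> [6.91, -2.95, -12.81, -22.67, -32.53]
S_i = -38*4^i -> [-38, -152, -608, -2432, -9728]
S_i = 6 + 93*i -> [6, 99, 192, 285, 378]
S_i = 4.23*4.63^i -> [4.23, 19.58, 90.68, 419.84, 1943.86]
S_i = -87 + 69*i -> [-87, -18, 51, 120, 189]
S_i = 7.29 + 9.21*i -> [7.29, 16.5, 25.71, 34.92, 44.13]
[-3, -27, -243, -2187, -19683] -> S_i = -3*9^i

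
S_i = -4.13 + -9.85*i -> [-4.13, -13.98, -23.83, -33.68, -43.53]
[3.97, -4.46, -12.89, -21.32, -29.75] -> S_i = 3.97 + -8.43*i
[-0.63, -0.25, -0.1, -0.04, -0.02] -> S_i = -0.63*0.40^i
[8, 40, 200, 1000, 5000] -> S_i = 8*5^i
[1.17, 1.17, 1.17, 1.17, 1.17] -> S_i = 1.17*1.00^i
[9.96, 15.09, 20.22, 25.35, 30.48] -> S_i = 9.96 + 5.13*i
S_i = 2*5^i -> [2, 10, 50, 250, 1250]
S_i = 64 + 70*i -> [64, 134, 204, 274, 344]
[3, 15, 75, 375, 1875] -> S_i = 3*5^i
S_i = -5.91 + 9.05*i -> [-5.91, 3.14, 12.19, 21.24, 30.29]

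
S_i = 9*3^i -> [9, 27, 81, 243, 729]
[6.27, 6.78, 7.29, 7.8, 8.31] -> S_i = 6.27 + 0.51*i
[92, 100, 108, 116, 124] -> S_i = 92 + 8*i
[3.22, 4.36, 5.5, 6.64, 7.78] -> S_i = 3.22 + 1.14*i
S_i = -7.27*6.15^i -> [-7.27, -44.71, -274.97, -1691.06, -10400.04]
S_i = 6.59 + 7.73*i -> [6.59, 14.32, 22.05, 29.78, 37.51]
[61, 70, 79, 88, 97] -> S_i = 61 + 9*i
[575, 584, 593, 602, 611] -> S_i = 575 + 9*i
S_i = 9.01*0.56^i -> [9.01, 5.05, 2.83, 1.58, 0.89]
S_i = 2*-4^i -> [2, -8, 32, -128, 512]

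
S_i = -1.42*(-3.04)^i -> [-1.42, 4.32, -13.12, 39.89, -121.28]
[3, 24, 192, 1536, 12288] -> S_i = 3*8^i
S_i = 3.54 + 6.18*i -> [3.54, 9.72, 15.9, 22.08, 28.26]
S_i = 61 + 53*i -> [61, 114, 167, 220, 273]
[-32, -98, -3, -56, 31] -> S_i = Random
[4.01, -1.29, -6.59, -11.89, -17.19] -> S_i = 4.01 + -5.30*i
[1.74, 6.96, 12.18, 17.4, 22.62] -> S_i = 1.74 + 5.22*i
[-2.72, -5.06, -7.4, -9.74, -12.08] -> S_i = -2.72 + -2.34*i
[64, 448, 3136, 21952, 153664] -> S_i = 64*7^i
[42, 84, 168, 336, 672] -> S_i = 42*2^i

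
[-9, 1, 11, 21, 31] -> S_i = -9 + 10*i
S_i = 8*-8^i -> [8, -64, 512, -4096, 32768]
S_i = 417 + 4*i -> [417, 421, 425, 429, 433]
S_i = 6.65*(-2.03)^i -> [6.65, -13.5, 27.4, -55.63, 112.93]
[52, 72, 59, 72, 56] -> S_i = Random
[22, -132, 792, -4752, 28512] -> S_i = 22*-6^i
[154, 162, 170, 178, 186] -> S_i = 154 + 8*i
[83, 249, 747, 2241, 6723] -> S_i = 83*3^i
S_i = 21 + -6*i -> [21, 15, 9, 3, -3]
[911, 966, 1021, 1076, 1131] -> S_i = 911 + 55*i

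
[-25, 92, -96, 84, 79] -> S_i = Random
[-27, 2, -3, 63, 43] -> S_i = Random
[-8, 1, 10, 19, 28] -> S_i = -8 + 9*i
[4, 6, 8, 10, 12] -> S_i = 4 + 2*i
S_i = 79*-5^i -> [79, -395, 1975, -9875, 49375]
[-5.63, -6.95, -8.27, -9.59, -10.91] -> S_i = -5.63 + -1.32*i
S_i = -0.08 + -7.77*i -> [-0.08, -7.85, -15.62, -23.39, -31.16]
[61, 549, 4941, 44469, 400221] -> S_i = 61*9^i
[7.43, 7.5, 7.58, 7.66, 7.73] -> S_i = 7.43*1.01^i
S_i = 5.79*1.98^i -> [5.79, 11.46, 22.7, 44.94, 88.99]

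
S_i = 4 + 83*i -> [4, 87, 170, 253, 336]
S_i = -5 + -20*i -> [-5, -25, -45, -65, -85]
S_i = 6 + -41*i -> [6, -35, -76, -117, -158]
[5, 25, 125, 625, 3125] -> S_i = 5*5^i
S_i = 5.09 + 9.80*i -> [5.09, 14.89, 24.69, 34.49, 44.29]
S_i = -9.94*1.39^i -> [-9.94, -13.82, -19.21, -26.7, -37.11]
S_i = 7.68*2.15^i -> [7.68, 16.51, 35.5, 76.33, 164.1]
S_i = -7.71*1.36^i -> [-7.71, -10.49, -14.26, -19.39, -26.38]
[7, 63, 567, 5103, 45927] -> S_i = 7*9^i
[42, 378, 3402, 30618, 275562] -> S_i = 42*9^i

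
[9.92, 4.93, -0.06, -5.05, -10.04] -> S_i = 9.92 + -4.99*i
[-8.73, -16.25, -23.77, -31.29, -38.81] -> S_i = -8.73 + -7.52*i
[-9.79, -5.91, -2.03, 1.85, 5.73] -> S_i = -9.79 + 3.88*i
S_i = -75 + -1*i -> [-75, -76, -77, -78, -79]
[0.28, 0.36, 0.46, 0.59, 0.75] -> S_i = 0.28*1.28^i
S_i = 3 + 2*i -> [3, 5, 7, 9, 11]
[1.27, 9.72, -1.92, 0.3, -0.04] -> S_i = Random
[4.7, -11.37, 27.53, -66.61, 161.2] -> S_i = 4.70*(-2.42)^i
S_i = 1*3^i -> [1, 3, 9, 27, 81]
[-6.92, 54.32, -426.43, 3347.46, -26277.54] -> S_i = -6.92*(-7.85)^i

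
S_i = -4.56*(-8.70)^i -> [-4.56, 39.67, -345.15, 3002.77, -26124.13]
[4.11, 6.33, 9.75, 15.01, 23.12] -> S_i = 4.11*1.54^i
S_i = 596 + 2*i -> [596, 598, 600, 602, 604]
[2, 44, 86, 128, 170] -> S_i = 2 + 42*i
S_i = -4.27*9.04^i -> [-4.27, -38.6, -348.95, -3154.52, -28516.85]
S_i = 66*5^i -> [66, 330, 1650, 8250, 41250]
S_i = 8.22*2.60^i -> [8.22, 21.37, 55.57, 144.47, 375.63]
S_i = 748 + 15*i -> [748, 763, 778, 793, 808]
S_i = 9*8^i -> [9, 72, 576, 4608, 36864]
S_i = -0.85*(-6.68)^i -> [-0.85, 5.68, -37.93, 253.37, -1692.48]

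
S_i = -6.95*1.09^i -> [-6.95, -7.58, -8.26, -9.0, -9.81]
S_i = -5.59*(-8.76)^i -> [-5.59, 48.97, -428.96, 3757.72, -32917.61]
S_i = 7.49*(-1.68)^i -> [7.49, -12.58, 21.14, -35.51, 59.66]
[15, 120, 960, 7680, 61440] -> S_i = 15*8^i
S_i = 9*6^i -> [9, 54, 324, 1944, 11664]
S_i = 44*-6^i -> [44, -264, 1584, -9504, 57024]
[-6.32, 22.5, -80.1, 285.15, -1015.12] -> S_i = -6.32*(-3.56)^i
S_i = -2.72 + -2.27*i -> [-2.72, -4.99, -7.26, -9.53, -11.8]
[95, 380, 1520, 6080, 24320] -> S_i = 95*4^i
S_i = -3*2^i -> [-3, -6, -12, -24, -48]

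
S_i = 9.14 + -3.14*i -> [9.14, 6.0, 2.86, -0.28, -3.42]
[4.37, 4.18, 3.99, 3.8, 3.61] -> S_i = 4.37 + -0.19*i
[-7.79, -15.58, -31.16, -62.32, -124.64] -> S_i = -7.79*2.00^i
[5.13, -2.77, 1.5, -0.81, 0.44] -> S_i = 5.13*(-0.54)^i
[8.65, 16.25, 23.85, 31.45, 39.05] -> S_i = 8.65 + 7.60*i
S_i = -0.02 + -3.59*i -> [-0.02, -3.61, -7.2, -10.79, -14.38]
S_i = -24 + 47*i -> [-24, 23, 70, 117, 164]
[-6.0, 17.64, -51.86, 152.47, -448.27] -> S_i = -6.00*(-2.94)^i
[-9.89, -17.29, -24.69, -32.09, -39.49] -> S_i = -9.89 + -7.40*i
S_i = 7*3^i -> [7, 21, 63, 189, 567]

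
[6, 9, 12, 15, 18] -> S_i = 6 + 3*i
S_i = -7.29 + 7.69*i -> [-7.29, 0.4, 8.09, 15.78, 23.47]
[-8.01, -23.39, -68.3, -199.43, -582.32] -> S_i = -8.01*2.92^i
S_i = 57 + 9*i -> [57, 66, 75, 84, 93]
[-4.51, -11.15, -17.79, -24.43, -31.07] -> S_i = -4.51 + -6.64*i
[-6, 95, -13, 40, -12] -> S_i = Random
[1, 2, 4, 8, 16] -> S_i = 1*2^i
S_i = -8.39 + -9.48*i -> [-8.39, -17.87, -27.35, -36.83, -46.31]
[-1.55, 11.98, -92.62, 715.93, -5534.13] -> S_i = -1.55*(-7.73)^i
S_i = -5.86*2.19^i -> [-5.86, -12.83, -28.11, -61.55, -134.8]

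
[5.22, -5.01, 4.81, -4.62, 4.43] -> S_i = 5.22*(-0.96)^i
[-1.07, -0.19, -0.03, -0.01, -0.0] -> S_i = -1.07*0.18^i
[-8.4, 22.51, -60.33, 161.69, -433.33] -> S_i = -8.40*(-2.68)^i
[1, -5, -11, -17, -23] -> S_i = 1 + -6*i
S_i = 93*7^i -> [93, 651, 4557, 31899, 223293]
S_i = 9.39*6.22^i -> [9.39, 58.41, 363.28, 2259.63, 14054.88]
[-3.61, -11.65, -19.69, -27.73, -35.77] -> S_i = -3.61 + -8.04*i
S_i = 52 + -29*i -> [52, 23, -6, -35, -64]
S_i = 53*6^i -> [53, 318, 1908, 11448, 68688]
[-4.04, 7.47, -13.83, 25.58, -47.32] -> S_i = -4.04*(-1.85)^i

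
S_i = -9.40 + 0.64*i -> [-9.4, -8.76, -8.12, -7.48, -6.84]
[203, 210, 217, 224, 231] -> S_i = 203 + 7*i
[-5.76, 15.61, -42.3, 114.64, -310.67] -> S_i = -5.76*(-2.71)^i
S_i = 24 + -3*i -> [24, 21, 18, 15, 12]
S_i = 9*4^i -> [9, 36, 144, 576, 2304]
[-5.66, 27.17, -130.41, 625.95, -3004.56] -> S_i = -5.66*(-4.80)^i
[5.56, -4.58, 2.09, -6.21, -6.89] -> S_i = Random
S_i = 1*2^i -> [1, 2, 4, 8, 16]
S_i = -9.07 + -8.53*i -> [-9.07, -17.6, -26.13, -34.66, -43.19]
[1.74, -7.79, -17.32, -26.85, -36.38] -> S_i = 1.74 + -9.53*i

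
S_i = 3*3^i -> [3, 9, 27, 81, 243]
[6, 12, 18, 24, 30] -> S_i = 6 + 6*i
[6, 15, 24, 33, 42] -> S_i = 6 + 9*i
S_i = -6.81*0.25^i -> [-6.81, -1.7, -0.43, -0.11, -0.03]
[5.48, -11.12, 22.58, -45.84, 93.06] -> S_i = 5.48*(-2.03)^i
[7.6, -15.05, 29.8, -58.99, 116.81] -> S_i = 7.60*(-1.98)^i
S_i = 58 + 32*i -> [58, 90, 122, 154, 186]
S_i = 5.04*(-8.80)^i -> [5.04, -44.35, 390.3, -3434.62, 30224.65]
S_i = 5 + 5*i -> [5, 10, 15, 20, 25]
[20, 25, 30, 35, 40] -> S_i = 20 + 5*i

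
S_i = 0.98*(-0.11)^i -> [0.98, -0.11, 0.01, -0.0, 0.0]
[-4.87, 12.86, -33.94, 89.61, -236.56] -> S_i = -4.87*(-2.64)^i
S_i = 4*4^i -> [4, 16, 64, 256, 1024]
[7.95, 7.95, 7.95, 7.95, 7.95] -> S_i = 7.95 + -0.00*i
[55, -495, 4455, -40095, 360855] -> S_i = 55*-9^i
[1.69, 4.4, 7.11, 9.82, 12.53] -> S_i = 1.69 + 2.71*i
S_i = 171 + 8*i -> [171, 179, 187, 195, 203]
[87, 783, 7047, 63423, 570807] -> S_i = 87*9^i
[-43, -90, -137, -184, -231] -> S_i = -43 + -47*i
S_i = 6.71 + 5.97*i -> [6.71, 12.68, 18.65, 24.62, 30.59]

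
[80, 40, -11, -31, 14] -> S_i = Random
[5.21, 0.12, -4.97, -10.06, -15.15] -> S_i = 5.21 + -5.09*i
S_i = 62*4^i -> [62, 248, 992, 3968, 15872]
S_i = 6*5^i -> [6, 30, 150, 750, 3750]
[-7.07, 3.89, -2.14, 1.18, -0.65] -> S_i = -7.07*(-0.55)^i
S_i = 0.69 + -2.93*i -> [0.69, -2.24, -5.17, -8.1, -11.03]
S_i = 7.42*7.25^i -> [7.42, 53.8, 390.01, 2827.6, 20500.1]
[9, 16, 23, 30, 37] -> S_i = 9 + 7*i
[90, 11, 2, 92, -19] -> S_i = Random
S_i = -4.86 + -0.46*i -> [-4.86, -5.32, -5.78, -6.24, -6.7]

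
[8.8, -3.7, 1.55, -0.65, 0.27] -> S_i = 8.80*(-0.42)^i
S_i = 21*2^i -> [21, 42, 84, 168, 336]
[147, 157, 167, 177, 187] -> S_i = 147 + 10*i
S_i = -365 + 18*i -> [-365, -347, -329, -311, -293]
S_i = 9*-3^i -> [9, -27, 81, -243, 729]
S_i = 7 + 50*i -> [7, 57, 107, 157, 207]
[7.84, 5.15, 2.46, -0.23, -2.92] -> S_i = 7.84 + -2.69*i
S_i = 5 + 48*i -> [5, 53, 101, 149, 197]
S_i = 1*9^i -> [1, 9, 81, 729, 6561]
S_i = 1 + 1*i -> [1, 2, 3, 4, 5]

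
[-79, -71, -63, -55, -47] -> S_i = -79 + 8*i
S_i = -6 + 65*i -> [-6, 59, 124, 189, 254]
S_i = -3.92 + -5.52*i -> [-3.92, -9.44, -14.96, -20.48, -26.0]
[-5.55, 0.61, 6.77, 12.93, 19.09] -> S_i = -5.55 + 6.16*i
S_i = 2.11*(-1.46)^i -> [2.11, -3.08, 4.5, -6.57, 9.59]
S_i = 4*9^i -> [4, 36, 324, 2916, 26244]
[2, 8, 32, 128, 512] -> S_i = 2*4^i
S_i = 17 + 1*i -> [17, 18, 19, 20, 21]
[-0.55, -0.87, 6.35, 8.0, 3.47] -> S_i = Random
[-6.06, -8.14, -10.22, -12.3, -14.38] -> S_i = -6.06 + -2.08*i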